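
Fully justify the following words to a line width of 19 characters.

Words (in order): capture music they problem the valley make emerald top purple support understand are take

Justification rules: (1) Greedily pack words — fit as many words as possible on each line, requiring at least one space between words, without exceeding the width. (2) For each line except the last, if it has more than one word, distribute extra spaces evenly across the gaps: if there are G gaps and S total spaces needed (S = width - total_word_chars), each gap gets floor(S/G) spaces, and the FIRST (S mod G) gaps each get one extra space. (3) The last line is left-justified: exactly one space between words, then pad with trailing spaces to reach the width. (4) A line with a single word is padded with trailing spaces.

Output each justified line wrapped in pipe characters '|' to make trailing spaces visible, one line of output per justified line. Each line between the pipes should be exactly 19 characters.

Line 1: ['capture', 'music', 'they'] (min_width=18, slack=1)
Line 2: ['problem', 'the', 'valley'] (min_width=18, slack=1)
Line 3: ['make', 'emerald', 'top'] (min_width=16, slack=3)
Line 4: ['purple', 'support'] (min_width=14, slack=5)
Line 5: ['understand', 'are', 'take'] (min_width=19, slack=0)

Answer: |capture  music they|
|problem  the valley|
|make   emerald  top|
|purple      support|
|understand are take|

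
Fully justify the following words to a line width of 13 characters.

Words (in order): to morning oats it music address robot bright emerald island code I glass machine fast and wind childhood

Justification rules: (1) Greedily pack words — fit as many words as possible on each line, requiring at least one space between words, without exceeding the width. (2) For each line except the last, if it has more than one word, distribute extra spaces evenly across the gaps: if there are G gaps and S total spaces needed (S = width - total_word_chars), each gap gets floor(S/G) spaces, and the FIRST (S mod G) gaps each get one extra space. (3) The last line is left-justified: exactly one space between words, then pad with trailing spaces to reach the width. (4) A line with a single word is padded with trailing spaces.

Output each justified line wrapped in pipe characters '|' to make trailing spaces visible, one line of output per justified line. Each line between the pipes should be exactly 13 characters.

Answer: |to    morning|
|oats it music|
|address robot|
|bright       |
|emerald      |
|island code I|
|glass machine|
|fast and wind|
|childhood    |

Derivation:
Line 1: ['to', 'morning'] (min_width=10, slack=3)
Line 2: ['oats', 'it', 'music'] (min_width=13, slack=0)
Line 3: ['address', 'robot'] (min_width=13, slack=0)
Line 4: ['bright'] (min_width=6, slack=7)
Line 5: ['emerald'] (min_width=7, slack=6)
Line 6: ['island', 'code', 'I'] (min_width=13, slack=0)
Line 7: ['glass', 'machine'] (min_width=13, slack=0)
Line 8: ['fast', 'and', 'wind'] (min_width=13, slack=0)
Line 9: ['childhood'] (min_width=9, slack=4)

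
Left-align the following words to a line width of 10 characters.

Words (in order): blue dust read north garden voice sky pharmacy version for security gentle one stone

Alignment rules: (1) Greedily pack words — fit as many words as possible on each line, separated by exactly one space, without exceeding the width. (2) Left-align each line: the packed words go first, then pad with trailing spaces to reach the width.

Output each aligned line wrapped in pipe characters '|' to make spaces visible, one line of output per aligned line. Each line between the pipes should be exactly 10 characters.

Answer: |blue dust |
|read north|
|garden    |
|voice sky |
|pharmacy  |
|version   |
|for       |
|security  |
|gentle one|
|stone     |

Derivation:
Line 1: ['blue', 'dust'] (min_width=9, slack=1)
Line 2: ['read', 'north'] (min_width=10, slack=0)
Line 3: ['garden'] (min_width=6, slack=4)
Line 4: ['voice', 'sky'] (min_width=9, slack=1)
Line 5: ['pharmacy'] (min_width=8, slack=2)
Line 6: ['version'] (min_width=7, slack=3)
Line 7: ['for'] (min_width=3, slack=7)
Line 8: ['security'] (min_width=8, slack=2)
Line 9: ['gentle', 'one'] (min_width=10, slack=0)
Line 10: ['stone'] (min_width=5, slack=5)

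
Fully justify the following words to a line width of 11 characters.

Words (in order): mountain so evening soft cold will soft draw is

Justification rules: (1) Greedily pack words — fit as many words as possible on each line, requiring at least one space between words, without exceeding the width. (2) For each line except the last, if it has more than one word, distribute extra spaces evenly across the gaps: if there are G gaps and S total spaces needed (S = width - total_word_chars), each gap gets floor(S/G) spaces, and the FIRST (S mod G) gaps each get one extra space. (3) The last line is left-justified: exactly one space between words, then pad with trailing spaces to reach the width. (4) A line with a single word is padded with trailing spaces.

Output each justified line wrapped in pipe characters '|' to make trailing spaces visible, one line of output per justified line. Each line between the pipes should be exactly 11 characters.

Answer: |mountain so|
|evening    |
|soft   cold|
|will   soft|
|draw is    |

Derivation:
Line 1: ['mountain', 'so'] (min_width=11, slack=0)
Line 2: ['evening'] (min_width=7, slack=4)
Line 3: ['soft', 'cold'] (min_width=9, slack=2)
Line 4: ['will', 'soft'] (min_width=9, slack=2)
Line 5: ['draw', 'is'] (min_width=7, slack=4)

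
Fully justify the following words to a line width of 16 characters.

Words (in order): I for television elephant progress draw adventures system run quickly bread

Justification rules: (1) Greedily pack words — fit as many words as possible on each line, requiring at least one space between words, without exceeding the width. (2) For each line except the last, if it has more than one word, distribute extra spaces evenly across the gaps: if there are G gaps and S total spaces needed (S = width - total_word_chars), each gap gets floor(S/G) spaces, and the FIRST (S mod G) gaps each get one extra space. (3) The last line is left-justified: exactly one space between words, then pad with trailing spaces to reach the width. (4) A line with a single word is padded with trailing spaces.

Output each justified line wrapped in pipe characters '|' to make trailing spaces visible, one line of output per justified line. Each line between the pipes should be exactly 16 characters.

Line 1: ['I', 'for', 'television'] (min_width=16, slack=0)
Line 2: ['elephant'] (min_width=8, slack=8)
Line 3: ['progress', 'draw'] (min_width=13, slack=3)
Line 4: ['adventures'] (min_width=10, slack=6)
Line 5: ['system', 'run'] (min_width=10, slack=6)
Line 6: ['quickly', 'bread'] (min_width=13, slack=3)

Answer: |I for television|
|elephant        |
|progress    draw|
|adventures      |
|system       run|
|quickly bread   |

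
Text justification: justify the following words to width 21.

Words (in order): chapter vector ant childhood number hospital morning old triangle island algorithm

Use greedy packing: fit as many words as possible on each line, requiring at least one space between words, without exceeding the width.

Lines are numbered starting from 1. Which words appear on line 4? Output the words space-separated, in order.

Answer: triangle island

Derivation:
Line 1: ['chapter', 'vector', 'ant'] (min_width=18, slack=3)
Line 2: ['childhood', 'number'] (min_width=16, slack=5)
Line 3: ['hospital', 'morning', 'old'] (min_width=20, slack=1)
Line 4: ['triangle', 'island'] (min_width=15, slack=6)
Line 5: ['algorithm'] (min_width=9, slack=12)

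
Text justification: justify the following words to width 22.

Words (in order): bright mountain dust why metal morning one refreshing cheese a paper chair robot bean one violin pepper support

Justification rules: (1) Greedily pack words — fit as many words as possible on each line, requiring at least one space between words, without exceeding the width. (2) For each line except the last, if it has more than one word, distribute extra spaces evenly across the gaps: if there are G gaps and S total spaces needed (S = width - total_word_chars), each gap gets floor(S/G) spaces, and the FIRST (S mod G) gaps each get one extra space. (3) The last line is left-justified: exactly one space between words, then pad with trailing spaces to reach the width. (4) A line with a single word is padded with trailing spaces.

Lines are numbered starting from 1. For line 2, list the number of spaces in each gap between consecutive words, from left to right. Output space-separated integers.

Line 1: ['bright', 'mountain', 'dust'] (min_width=20, slack=2)
Line 2: ['why', 'metal', 'morning', 'one'] (min_width=21, slack=1)
Line 3: ['refreshing', 'cheese', 'a'] (min_width=19, slack=3)
Line 4: ['paper', 'chair', 'robot', 'bean'] (min_width=22, slack=0)
Line 5: ['one', 'violin', 'pepper'] (min_width=17, slack=5)
Line 6: ['support'] (min_width=7, slack=15)

Answer: 2 1 1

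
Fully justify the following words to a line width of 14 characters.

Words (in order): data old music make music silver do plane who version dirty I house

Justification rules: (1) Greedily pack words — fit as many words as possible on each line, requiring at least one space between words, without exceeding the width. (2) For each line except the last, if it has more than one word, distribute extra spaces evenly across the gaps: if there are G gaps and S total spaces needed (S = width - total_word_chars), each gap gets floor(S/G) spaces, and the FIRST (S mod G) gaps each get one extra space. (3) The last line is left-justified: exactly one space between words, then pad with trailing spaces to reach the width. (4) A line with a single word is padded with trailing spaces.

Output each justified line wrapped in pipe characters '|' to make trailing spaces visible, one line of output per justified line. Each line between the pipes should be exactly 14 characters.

Answer: |data old music|
|make     music|
|silver      do|
|plane      who|
|version  dirty|
|I house       |

Derivation:
Line 1: ['data', 'old', 'music'] (min_width=14, slack=0)
Line 2: ['make', 'music'] (min_width=10, slack=4)
Line 3: ['silver', 'do'] (min_width=9, slack=5)
Line 4: ['plane', 'who'] (min_width=9, slack=5)
Line 5: ['version', 'dirty'] (min_width=13, slack=1)
Line 6: ['I', 'house'] (min_width=7, slack=7)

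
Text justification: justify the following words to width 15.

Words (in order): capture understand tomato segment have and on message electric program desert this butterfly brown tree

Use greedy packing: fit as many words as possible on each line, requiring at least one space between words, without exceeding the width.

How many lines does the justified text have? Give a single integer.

Answer: 9

Derivation:
Line 1: ['capture'] (min_width=7, slack=8)
Line 2: ['understand'] (min_width=10, slack=5)
Line 3: ['tomato', 'segment'] (min_width=14, slack=1)
Line 4: ['have', 'and', 'on'] (min_width=11, slack=4)
Line 5: ['message'] (min_width=7, slack=8)
Line 6: ['electric'] (min_width=8, slack=7)
Line 7: ['program', 'desert'] (min_width=14, slack=1)
Line 8: ['this', 'butterfly'] (min_width=14, slack=1)
Line 9: ['brown', 'tree'] (min_width=10, slack=5)
Total lines: 9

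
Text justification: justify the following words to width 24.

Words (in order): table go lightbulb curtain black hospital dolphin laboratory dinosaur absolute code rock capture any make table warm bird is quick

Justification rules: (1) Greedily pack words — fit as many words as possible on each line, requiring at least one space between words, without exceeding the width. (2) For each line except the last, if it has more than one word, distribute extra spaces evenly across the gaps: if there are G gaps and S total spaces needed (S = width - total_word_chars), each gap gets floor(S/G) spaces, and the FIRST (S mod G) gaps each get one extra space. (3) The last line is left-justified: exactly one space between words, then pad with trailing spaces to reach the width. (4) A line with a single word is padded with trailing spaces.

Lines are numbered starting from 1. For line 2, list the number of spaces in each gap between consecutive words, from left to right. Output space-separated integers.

Line 1: ['table', 'go', 'lightbulb'] (min_width=18, slack=6)
Line 2: ['curtain', 'black', 'hospital'] (min_width=22, slack=2)
Line 3: ['dolphin', 'laboratory'] (min_width=18, slack=6)
Line 4: ['dinosaur', 'absolute', 'code'] (min_width=22, slack=2)
Line 5: ['rock', 'capture', 'any', 'make'] (min_width=21, slack=3)
Line 6: ['table', 'warm', 'bird', 'is', 'quick'] (min_width=24, slack=0)

Answer: 2 2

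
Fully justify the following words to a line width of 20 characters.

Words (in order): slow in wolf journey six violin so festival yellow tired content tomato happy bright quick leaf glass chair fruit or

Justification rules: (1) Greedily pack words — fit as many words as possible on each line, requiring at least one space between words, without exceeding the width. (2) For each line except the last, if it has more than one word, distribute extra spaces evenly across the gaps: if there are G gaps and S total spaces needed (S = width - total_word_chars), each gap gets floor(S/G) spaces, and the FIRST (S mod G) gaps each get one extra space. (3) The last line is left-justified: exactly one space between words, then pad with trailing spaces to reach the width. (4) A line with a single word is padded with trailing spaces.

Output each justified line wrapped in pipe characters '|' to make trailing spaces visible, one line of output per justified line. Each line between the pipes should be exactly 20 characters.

Answer: |slow in wolf journey|
|six     violin    so|
|festival      yellow|
|tired content tomato|
|happy  bright  quick|
|leaf   glass   chair|
|fruit or            |

Derivation:
Line 1: ['slow', 'in', 'wolf', 'journey'] (min_width=20, slack=0)
Line 2: ['six', 'violin', 'so'] (min_width=13, slack=7)
Line 3: ['festival', 'yellow'] (min_width=15, slack=5)
Line 4: ['tired', 'content', 'tomato'] (min_width=20, slack=0)
Line 5: ['happy', 'bright', 'quick'] (min_width=18, slack=2)
Line 6: ['leaf', 'glass', 'chair'] (min_width=16, slack=4)
Line 7: ['fruit', 'or'] (min_width=8, slack=12)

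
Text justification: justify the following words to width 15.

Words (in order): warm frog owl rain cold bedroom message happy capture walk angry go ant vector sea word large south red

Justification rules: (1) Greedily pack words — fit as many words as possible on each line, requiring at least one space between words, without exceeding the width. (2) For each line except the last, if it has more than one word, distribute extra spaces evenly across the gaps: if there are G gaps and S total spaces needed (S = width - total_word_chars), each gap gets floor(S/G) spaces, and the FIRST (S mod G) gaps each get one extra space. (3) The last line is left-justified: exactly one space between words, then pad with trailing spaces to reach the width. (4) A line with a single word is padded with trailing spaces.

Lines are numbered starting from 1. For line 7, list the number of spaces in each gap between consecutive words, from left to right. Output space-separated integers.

Line 1: ['warm', 'frog', 'owl'] (min_width=13, slack=2)
Line 2: ['rain', 'cold'] (min_width=9, slack=6)
Line 3: ['bedroom', 'message'] (min_width=15, slack=0)
Line 4: ['happy', 'capture'] (min_width=13, slack=2)
Line 5: ['walk', 'angry', 'go'] (min_width=13, slack=2)
Line 6: ['ant', 'vector', 'sea'] (min_width=14, slack=1)
Line 7: ['word', 'large'] (min_width=10, slack=5)
Line 8: ['south', 'red'] (min_width=9, slack=6)

Answer: 6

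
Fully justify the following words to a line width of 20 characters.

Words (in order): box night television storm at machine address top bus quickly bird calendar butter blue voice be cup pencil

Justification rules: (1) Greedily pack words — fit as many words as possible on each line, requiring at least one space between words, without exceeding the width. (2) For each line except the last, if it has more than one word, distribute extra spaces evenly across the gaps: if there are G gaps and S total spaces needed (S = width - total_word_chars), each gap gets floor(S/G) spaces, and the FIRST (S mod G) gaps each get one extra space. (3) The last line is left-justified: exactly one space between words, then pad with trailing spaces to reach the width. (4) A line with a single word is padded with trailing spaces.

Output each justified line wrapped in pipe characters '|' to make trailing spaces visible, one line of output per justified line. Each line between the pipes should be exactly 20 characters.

Answer: |box night television|
|storm   at   machine|
|address    top   bus|
|quickly         bird|
|calendar butter blue|
|voice be cup pencil |

Derivation:
Line 1: ['box', 'night', 'television'] (min_width=20, slack=0)
Line 2: ['storm', 'at', 'machine'] (min_width=16, slack=4)
Line 3: ['address', 'top', 'bus'] (min_width=15, slack=5)
Line 4: ['quickly', 'bird'] (min_width=12, slack=8)
Line 5: ['calendar', 'butter', 'blue'] (min_width=20, slack=0)
Line 6: ['voice', 'be', 'cup', 'pencil'] (min_width=19, slack=1)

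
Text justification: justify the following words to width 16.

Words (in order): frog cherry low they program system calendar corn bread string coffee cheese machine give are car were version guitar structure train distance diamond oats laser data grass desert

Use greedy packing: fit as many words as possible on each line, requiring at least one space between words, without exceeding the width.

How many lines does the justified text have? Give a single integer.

Answer: 13

Derivation:
Line 1: ['frog', 'cherry', 'low'] (min_width=15, slack=1)
Line 2: ['they', 'program'] (min_width=12, slack=4)
Line 3: ['system', 'calendar'] (min_width=15, slack=1)
Line 4: ['corn', 'bread'] (min_width=10, slack=6)
Line 5: ['string', 'coffee'] (min_width=13, slack=3)
Line 6: ['cheese', 'machine'] (min_width=14, slack=2)
Line 7: ['give', 'are', 'car'] (min_width=12, slack=4)
Line 8: ['were', 'version'] (min_width=12, slack=4)
Line 9: ['guitar', 'structure'] (min_width=16, slack=0)
Line 10: ['train', 'distance'] (min_width=14, slack=2)
Line 11: ['diamond', 'oats'] (min_width=12, slack=4)
Line 12: ['laser', 'data', 'grass'] (min_width=16, slack=0)
Line 13: ['desert'] (min_width=6, slack=10)
Total lines: 13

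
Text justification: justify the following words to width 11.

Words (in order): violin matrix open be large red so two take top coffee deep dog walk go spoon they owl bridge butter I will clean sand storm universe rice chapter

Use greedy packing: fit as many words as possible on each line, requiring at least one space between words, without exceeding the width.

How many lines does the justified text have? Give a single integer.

Line 1: ['violin'] (min_width=6, slack=5)
Line 2: ['matrix', 'open'] (min_width=11, slack=0)
Line 3: ['be', 'large'] (min_width=8, slack=3)
Line 4: ['red', 'so', 'two'] (min_width=10, slack=1)
Line 5: ['take', 'top'] (min_width=8, slack=3)
Line 6: ['coffee', 'deep'] (min_width=11, slack=0)
Line 7: ['dog', 'walk', 'go'] (min_width=11, slack=0)
Line 8: ['spoon', 'they'] (min_width=10, slack=1)
Line 9: ['owl', 'bridge'] (min_width=10, slack=1)
Line 10: ['butter', 'I'] (min_width=8, slack=3)
Line 11: ['will', 'clean'] (min_width=10, slack=1)
Line 12: ['sand', 'storm'] (min_width=10, slack=1)
Line 13: ['universe'] (min_width=8, slack=3)
Line 14: ['rice'] (min_width=4, slack=7)
Line 15: ['chapter'] (min_width=7, slack=4)
Total lines: 15

Answer: 15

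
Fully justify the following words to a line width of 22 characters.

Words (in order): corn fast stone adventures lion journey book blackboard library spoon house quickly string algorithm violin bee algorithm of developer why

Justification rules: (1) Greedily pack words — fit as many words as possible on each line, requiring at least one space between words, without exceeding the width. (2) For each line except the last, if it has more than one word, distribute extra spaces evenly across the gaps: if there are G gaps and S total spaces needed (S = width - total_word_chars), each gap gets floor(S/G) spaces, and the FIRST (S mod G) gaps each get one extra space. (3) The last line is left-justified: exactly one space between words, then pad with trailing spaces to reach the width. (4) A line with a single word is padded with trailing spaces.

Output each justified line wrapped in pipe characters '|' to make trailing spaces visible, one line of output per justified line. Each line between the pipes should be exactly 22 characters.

Line 1: ['corn', 'fast', 'stone'] (min_width=15, slack=7)
Line 2: ['adventures', 'lion'] (min_width=15, slack=7)
Line 3: ['journey', 'book'] (min_width=12, slack=10)
Line 4: ['blackboard', 'library'] (min_width=18, slack=4)
Line 5: ['spoon', 'house', 'quickly'] (min_width=19, slack=3)
Line 6: ['string', 'algorithm'] (min_width=16, slack=6)
Line 7: ['violin', 'bee', 'algorithm'] (min_width=20, slack=2)
Line 8: ['of', 'developer', 'why'] (min_width=16, slack=6)

Answer: |corn     fast    stone|
|adventures        lion|
|journey           book|
|blackboard     library|
|spoon   house  quickly|
|string       algorithm|
|violin  bee  algorithm|
|of developer why      |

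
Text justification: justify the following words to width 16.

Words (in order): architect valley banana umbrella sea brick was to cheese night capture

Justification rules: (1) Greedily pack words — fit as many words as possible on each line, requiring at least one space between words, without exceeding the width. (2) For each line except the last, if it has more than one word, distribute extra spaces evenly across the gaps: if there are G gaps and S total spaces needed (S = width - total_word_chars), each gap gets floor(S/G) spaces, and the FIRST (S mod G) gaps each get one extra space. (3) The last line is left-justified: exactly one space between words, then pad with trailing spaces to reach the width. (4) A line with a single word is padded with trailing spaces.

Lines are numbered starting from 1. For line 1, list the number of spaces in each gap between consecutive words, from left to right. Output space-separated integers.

Line 1: ['architect', 'valley'] (min_width=16, slack=0)
Line 2: ['banana', 'umbrella'] (min_width=15, slack=1)
Line 3: ['sea', 'brick', 'was', 'to'] (min_width=16, slack=0)
Line 4: ['cheese', 'night'] (min_width=12, slack=4)
Line 5: ['capture'] (min_width=7, slack=9)

Answer: 1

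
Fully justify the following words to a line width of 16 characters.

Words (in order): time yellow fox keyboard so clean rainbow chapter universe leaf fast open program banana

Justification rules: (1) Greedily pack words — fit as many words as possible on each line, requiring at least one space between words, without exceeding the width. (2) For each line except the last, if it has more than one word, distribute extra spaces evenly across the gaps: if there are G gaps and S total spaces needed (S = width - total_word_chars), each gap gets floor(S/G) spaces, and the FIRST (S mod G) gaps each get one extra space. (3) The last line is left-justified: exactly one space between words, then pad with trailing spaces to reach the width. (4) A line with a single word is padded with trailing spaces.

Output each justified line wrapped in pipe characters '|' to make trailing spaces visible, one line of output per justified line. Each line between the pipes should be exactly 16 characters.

Line 1: ['time', 'yellow', 'fox'] (min_width=15, slack=1)
Line 2: ['keyboard', 'so'] (min_width=11, slack=5)
Line 3: ['clean', 'rainbow'] (min_width=13, slack=3)
Line 4: ['chapter', 'universe'] (min_width=16, slack=0)
Line 5: ['leaf', 'fast', 'open'] (min_width=14, slack=2)
Line 6: ['program', 'banana'] (min_width=14, slack=2)

Answer: |time  yellow fox|
|keyboard      so|
|clean    rainbow|
|chapter universe|
|leaf  fast  open|
|program banana  |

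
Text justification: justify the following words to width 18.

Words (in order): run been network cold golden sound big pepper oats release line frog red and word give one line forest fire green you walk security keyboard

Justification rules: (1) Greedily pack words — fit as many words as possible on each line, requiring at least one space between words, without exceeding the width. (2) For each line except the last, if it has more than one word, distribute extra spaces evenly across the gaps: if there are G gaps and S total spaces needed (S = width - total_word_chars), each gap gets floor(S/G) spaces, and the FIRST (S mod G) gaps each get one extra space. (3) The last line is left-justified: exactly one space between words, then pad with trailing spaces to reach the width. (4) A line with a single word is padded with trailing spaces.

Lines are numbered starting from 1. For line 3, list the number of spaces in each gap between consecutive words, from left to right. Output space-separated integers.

Answer: 3 2

Derivation:
Line 1: ['run', 'been', 'network'] (min_width=16, slack=2)
Line 2: ['cold', 'golden', 'sound'] (min_width=17, slack=1)
Line 3: ['big', 'pepper', 'oats'] (min_width=15, slack=3)
Line 4: ['release', 'line', 'frog'] (min_width=17, slack=1)
Line 5: ['red', 'and', 'word', 'give'] (min_width=17, slack=1)
Line 6: ['one', 'line', 'forest'] (min_width=15, slack=3)
Line 7: ['fire', 'green', 'you'] (min_width=14, slack=4)
Line 8: ['walk', 'security'] (min_width=13, slack=5)
Line 9: ['keyboard'] (min_width=8, slack=10)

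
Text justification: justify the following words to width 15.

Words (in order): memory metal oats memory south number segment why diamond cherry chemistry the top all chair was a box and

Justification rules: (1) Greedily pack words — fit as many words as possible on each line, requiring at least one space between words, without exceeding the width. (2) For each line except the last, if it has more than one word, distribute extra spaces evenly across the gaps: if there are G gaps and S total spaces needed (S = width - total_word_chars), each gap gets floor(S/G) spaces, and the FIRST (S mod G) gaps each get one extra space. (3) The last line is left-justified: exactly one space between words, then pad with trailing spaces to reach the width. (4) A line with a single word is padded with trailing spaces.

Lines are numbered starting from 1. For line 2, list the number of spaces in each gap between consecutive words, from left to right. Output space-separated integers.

Line 1: ['memory', 'metal'] (min_width=12, slack=3)
Line 2: ['oats', 'memory'] (min_width=11, slack=4)
Line 3: ['south', 'number'] (min_width=12, slack=3)
Line 4: ['segment', 'why'] (min_width=11, slack=4)
Line 5: ['diamond', 'cherry'] (min_width=14, slack=1)
Line 6: ['chemistry', 'the'] (min_width=13, slack=2)
Line 7: ['top', 'all', 'chair'] (min_width=13, slack=2)
Line 8: ['was', 'a', 'box', 'and'] (min_width=13, slack=2)

Answer: 5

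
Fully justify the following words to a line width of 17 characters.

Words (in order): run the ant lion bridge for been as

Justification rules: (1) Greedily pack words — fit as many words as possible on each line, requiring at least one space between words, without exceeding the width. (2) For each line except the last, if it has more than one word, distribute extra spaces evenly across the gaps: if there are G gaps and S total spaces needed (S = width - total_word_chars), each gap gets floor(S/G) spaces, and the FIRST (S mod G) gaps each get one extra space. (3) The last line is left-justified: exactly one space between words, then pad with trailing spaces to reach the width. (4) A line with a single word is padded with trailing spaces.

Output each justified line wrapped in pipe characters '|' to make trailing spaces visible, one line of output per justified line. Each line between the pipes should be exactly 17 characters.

Line 1: ['run', 'the', 'ant', 'lion'] (min_width=16, slack=1)
Line 2: ['bridge', 'for', 'been'] (min_width=15, slack=2)
Line 3: ['as'] (min_width=2, slack=15)

Answer: |run  the ant lion|
|bridge  for  been|
|as               |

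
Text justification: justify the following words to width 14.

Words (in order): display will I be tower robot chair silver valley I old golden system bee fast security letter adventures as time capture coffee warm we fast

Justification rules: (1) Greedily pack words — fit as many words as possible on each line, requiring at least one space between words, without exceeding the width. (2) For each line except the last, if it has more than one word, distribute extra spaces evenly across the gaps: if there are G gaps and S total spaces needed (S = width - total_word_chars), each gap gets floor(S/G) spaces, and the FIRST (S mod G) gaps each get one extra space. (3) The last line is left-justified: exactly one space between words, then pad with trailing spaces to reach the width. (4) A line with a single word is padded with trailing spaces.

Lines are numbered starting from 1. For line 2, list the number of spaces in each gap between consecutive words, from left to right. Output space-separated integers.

Answer: 1 1

Derivation:
Line 1: ['display', 'will', 'I'] (min_width=14, slack=0)
Line 2: ['be', 'tower', 'robot'] (min_width=14, slack=0)
Line 3: ['chair', 'silver'] (min_width=12, slack=2)
Line 4: ['valley', 'I', 'old'] (min_width=12, slack=2)
Line 5: ['golden', 'system'] (min_width=13, slack=1)
Line 6: ['bee', 'fast'] (min_width=8, slack=6)
Line 7: ['security'] (min_width=8, slack=6)
Line 8: ['letter'] (min_width=6, slack=8)
Line 9: ['adventures', 'as'] (min_width=13, slack=1)
Line 10: ['time', 'capture'] (min_width=12, slack=2)
Line 11: ['coffee', 'warm', 'we'] (min_width=14, slack=0)
Line 12: ['fast'] (min_width=4, slack=10)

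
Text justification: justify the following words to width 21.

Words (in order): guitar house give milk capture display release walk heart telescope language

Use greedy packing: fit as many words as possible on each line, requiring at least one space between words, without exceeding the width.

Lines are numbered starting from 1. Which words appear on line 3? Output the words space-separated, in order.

Answer: release walk heart

Derivation:
Line 1: ['guitar', 'house', 'give'] (min_width=17, slack=4)
Line 2: ['milk', 'capture', 'display'] (min_width=20, slack=1)
Line 3: ['release', 'walk', 'heart'] (min_width=18, slack=3)
Line 4: ['telescope', 'language'] (min_width=18, slack=3)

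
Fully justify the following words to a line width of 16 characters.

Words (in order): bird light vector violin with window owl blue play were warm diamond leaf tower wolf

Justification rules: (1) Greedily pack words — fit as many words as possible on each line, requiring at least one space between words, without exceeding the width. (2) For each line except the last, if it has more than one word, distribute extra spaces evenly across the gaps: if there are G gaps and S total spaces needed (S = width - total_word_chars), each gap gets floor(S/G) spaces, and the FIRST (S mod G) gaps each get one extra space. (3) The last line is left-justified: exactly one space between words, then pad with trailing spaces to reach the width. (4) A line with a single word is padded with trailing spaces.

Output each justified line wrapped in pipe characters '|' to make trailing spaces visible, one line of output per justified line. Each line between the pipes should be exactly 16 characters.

Line 1: ['bird', 'light'] (min_width=10, slack=6)
Line 2: ['vector', 'violin'] (min_width=13, slack=3)
Line 3: ['with', 'window', 'owl'] (min_width=15, slack=1)
Line 4: ['blue', 'play', 'were'] (min_width=14, slack=2)
Line 5: ['warm', 'diamond'] (min_width=12, slack=4)
Line 6: ['leaf', 'tower', 'wolf'] (min_width=15, slack=1)

Answer: |bird       light|
|vector    violin|
|with  window owl|
|blue  play  were|
|warm     diamond|
|leaf tower wolf |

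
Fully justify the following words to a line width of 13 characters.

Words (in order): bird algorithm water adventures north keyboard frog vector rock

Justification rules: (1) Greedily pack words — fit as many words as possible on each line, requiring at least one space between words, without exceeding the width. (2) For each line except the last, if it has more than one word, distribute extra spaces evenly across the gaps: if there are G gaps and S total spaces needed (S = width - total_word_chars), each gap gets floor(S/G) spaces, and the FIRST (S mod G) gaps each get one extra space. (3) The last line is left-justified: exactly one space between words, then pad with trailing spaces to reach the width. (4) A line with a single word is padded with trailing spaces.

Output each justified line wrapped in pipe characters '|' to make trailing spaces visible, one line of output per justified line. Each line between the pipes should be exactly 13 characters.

Answer: |bird         |
|algorithm    |
|water        |
|adventures   |
|north        |
|keyboard frog|
|vector rock  |

Derivation:
Line 1: ['bird'] (min_width=4, slack=9)
Line 2: ['algorithm'] (min_width=9, slack=4)
Line 3: ['water'] (min_width=5, slack=8)
Line 4: ['adventures'] (min_width=10, slack=3)
Line 5: ['north'] (min_width=5, slack=8)
Line 6: ['keyboard', 'frog'] (min_width=13, slack=0)
Line 7: ['vector', 'rock'] (min_width=11, slack=2)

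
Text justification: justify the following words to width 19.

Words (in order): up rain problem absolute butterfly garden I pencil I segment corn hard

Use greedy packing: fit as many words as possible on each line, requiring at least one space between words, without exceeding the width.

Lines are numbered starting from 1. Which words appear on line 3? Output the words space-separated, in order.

Answer: garden I pencil I

Derivation:
Line 1: ['up', 'rain', 'problem'] (min_width=15, slack=4)
Line 2: ['absolute', 'butterfly'] (min_width=18, slack=1)
Line 3: ['garden', 'I', 'pencil', 'I'] (min_width=17, slack=2)
Line 4: ['segment', 'corn', 'hard'] (min_width=17, slack=2)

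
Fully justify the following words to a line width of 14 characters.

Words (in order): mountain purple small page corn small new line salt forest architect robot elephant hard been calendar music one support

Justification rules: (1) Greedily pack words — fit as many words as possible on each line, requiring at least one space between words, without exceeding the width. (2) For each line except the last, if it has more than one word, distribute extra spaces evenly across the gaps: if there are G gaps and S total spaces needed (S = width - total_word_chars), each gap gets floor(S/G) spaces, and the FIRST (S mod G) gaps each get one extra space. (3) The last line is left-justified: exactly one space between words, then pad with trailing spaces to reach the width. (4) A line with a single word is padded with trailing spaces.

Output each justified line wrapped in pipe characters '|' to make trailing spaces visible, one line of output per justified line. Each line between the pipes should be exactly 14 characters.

Answer: |mountain      |
|purple   small|
|page      corn|
|small new line|
|salt    forest|
|architect     |
|robot elephant|
|hard      been|
|calendar music|
|one support   |

Derivation:
Line 1: ['mountain'] (min_width=8, slack=6)
Line 2: ['purple', 'small'] (min_width=12, slack=2)
Line 3: ['page', 'corn'] (min_width=9, slack=5)
Line 4: ['small', 'new', 'line'] (min_width=14, slack=0)
Line 5: ['salt', 'forest'] (min_width=11, slack=3)
Line 6: ['architect'] (min_width=9, slack=5)
Line 7: ['robot', 'elephant'] (min_width=14, slack=0)
Line 8: ['hard', 'been'] (min_width=9, slack=5)
Line 9: ['calendar', 'music'] (min_width=14, slack=0)
Line 10: ['one', 'support'] (min_width=11, slack=3)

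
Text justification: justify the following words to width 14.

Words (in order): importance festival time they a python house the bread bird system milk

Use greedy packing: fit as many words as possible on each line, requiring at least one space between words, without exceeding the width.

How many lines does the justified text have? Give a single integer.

Answer: 6

Derivation:
Line 1: ['importance'] (min_width=10, slack=4)
Line 2: ['festival', 'time'] (min_width=13, slack=1)
Line 3: ['they', 'a', 'python'] (min_width=13, slack=1)
Line 4: ['house', 'the'] (min_width=9, slack=5)
Line 5: ['bread', 'bird'] (min_width=10, slack=4)
Line 6: ['system', 'milk'] (min_width=11, slack=3)
Total lines: 6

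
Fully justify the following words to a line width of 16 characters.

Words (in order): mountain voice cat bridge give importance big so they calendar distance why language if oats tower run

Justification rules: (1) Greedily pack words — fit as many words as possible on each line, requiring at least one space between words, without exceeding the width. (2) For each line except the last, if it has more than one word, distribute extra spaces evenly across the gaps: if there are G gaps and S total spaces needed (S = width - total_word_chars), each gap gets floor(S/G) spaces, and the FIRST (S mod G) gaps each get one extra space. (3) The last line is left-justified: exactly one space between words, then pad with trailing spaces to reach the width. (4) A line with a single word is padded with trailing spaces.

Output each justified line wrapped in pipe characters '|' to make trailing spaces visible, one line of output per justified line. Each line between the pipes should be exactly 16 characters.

Line 1: ['mountain', 'voice'] (min_width=14, slack=2)
Line 2: ['cat', 'bridge', 'give'] (min_width=15, slack=1)
Line 3: ['importance', 'big'] (min_width=14, slack=2)
Line 4: ['so', 'they', 'calendar'] (min_width=16, slack=0)
Line 5: ['distance', 'why'] (min_width=12, slack=4)
Line 6: ['language', 'if', 'oats'] (min_width=16, slack=0)
Line 7: ['tower', 'run'] (min_width=9, slack=7)

Answer: |mountain   voice|
|cat  bridge give|
|importance   big|
|so they calendar|
|distance     why|
|language if oats|
|tower run       |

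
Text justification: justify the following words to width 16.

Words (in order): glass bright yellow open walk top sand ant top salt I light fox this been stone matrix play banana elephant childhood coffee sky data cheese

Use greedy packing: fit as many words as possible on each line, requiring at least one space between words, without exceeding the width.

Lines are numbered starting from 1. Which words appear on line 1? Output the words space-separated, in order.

Line 1: ['glass', 'bright'] (min_width=12, slack=4)
Line 2: ['yellow', 'open', 'walk'] (min_width=16, slack=0)
Line 3: ['top', 'sand', 'ant', 'top'] (min_width=16, slack=0)
Line 4: ['salt', 'I', 'light', 'fox'] (min_width=16, slack=0)
Line 5: ['this', 'been', 'stone'] (min_width=15, slack=1)
Line 6: ['matrix', 'play'] (min_width=11, slack=5)
Line 7: ['banana', 'elephant'] (min_width=15, slack=1)
Line 8: ['childhood', 'coffee'] (min_width=16, slack=0)
Line 9: ['sky', 'data', 'cheese'] (min_width=15, slack=1)

Answer: glass bright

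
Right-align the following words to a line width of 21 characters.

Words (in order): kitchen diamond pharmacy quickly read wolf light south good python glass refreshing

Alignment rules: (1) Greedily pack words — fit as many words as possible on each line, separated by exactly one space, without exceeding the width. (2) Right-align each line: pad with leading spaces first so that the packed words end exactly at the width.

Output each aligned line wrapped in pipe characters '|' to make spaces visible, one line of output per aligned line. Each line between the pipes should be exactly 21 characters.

Answer: |      kitchen diamond|
|pharmacy quickly read|
|wolf light south good|
|         python glass|
|           refreshing|

Derivation:
Line 1: ['kitchen', 'diamond'] (min_width=15, slack=6)
Line 2: ['pharmacy', 'quickly', 'read'] (min_width=21, slack=0)
Line 3: ['wolf', 'light', 'south', 'good'] (min_width=21, slack=0)
Line 4: ['python', 'glass'] (min_width=12, slack=9)
Line 5: ['refreshing'] (min_width=10, slack=11)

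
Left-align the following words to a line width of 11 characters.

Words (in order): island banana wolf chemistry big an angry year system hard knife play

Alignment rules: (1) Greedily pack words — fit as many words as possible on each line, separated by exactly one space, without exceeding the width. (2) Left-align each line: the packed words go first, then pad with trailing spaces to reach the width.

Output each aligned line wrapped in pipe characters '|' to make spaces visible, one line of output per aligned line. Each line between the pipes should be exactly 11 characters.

Answer: |island     |
|banana wolf|
|chemistry  |
|big an     |
|angry year |
|system hard|
|knife play |

Derivation:
Line 1: ['island'] (min_width=6, slack=5)
Line 2: ['banana', 'wolf'] (min_width=11, slack=0)
Line 3: ['chemistry'] (min_width=9, slack=2)
Line 4: ['big', 'an'] (min_width=6, slack=5)
Line 5: ['angry', 'year'] (min_width=10, slack=1)
Line 6: ['system', 'hard'] (min_width=11, slack=0)
Line 7: ['knife', 'play'] (min_width=10, slack=1)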